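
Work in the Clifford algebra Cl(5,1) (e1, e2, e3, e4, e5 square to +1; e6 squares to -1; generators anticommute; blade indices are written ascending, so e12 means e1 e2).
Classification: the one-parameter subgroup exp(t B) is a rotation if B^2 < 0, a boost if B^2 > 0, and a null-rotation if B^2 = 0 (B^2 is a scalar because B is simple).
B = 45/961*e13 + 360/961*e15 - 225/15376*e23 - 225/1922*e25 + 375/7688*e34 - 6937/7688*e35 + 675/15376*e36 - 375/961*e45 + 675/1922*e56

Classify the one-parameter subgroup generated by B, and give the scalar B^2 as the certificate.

B^2 term by term: the squares give (45/961)^2*(e13)^2 + (360/961)^2*(e15)^2 + (-225/15376)^2*(e23)^2 + (-225/1922)^2*(e25)^2 + (375/7688)^2*(e34)^2 + (-6937/7688)^2*(e35)^2 + (675/15376)^2*(e36)^2 + (-375/961)^2*(e45)^2 + (675/1922)^2*(e56)^2 = 2025/923521*(-1) + 129600/923521*(-1) + 50625/236421376*(-1) + 50625/3694084*(-1) + 140625/59105344*(-1) + 48121969/59105344*(-1) + 455625/236421376*(+1) + 140625/923521*(-1) + 455625/3694084*(+1) = -1 (each basis 2-blade squares to minus the product of its generators' squares); cross terms between blades sharing an index anticommute and cancel; the commuting (index-disjoint) pairs give grade-4 terms 2*c*c'*(blade product), which cancel blade by blade — e1235: 10125/923521 - 10125/923521 = 0; e1345: -33750/923521 + 33750/923521 = 0; e1356: 30375/923521 - 30375/923521 = 0; e2345: 84375/7388168 - 84375/7388168 = 0; e2356: -151875/14776336 + 151875/14776336 = 0; e3456: 253125/7388168 - 253125/7388168 = 0 — confirming B is simple. So B^2 = -1.
Answer: rotation, certificate B^2 = -1. Certificate logic: -1 is a conjugation-invariant scalar, so its sign fixes rotation versus boost versus null-rotation outright.


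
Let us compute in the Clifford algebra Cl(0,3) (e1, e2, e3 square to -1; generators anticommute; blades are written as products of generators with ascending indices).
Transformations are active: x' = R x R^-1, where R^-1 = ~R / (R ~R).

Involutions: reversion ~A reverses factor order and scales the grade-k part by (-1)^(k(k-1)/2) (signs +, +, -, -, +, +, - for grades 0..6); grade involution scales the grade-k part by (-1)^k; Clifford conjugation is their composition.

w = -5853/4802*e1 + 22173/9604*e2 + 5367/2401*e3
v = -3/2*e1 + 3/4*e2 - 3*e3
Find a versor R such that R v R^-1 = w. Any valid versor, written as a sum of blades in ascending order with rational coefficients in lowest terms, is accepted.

Sketch: the shared square -189/16 makes R = v + w = -6528/2401*e1 + 7344/2401*e2 - 1836/2401*e3 the natural versor; its sandwich fixes that direction, negates (v - w)/2, and sends v to w.
Answer: -6528/2401*e1 + 7344/2401*e2 - 1836/2401*e3


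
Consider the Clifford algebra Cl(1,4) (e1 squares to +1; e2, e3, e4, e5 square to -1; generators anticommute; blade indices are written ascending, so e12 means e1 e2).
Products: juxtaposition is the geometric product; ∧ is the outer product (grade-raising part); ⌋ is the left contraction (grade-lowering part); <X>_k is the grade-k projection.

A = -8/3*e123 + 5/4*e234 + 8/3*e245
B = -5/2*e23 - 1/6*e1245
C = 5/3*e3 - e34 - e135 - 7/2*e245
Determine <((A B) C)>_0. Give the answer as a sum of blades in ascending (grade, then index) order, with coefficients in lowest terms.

step 1: -56/9*e1 + 25/8*e4 + 5/24*e135 + 64/9*e345
step 2: 5/24 - 25/8*e3 + 64/9*e5 - 280/27*e13 + 64/9*e14 + 25/72*e15 - 224/9*e23 - 175/16*e25 - 125/24*e34 + 56/9*e35 - 320/27*e45 + 56/9*e134 + 5/24*e145 - 35/48*e1234 + 196/9*e1245 - 25/8*e1345
step 3: 5/24
Answer: 5/24


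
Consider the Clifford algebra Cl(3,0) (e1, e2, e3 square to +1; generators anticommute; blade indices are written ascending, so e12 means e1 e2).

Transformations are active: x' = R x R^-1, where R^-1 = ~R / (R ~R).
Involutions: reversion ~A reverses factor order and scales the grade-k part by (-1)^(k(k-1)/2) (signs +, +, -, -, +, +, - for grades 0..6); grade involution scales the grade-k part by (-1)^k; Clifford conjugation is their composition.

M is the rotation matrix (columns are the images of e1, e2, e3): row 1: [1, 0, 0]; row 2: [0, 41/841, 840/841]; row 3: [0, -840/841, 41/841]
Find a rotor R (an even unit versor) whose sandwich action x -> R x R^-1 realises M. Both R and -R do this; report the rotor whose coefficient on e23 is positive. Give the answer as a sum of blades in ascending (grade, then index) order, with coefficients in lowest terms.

Method: write R = a + b12*e12 + b13*e13 + b23*e23 with a^2 + b12^2 + b13^2 + b23^2 = 1 (so R^-1 = ~R). Expanding the columns R e_j ~R gives tr M = 4a^2 - 1 and, from the antisymmetric part, M21 - M12 = -4a*b12, M13 - M31 = 4a*b13, M32 - M23 = -4a*b23.
Here tr M = 923/841, so a^2 = (1 + tr M)/4 = 441/841 and a = ±21/29. Taking a = 21/29: M21 - M12 = 0, M13 - M31 = 0, M32 - M23 = -1680/841, giving b12 = 0, b13 = 0, b23 = 20/29, i.e. R = 21/29 + 20/29*e23.
Its e23 coefficient is already positive.
Answer: 21/29 + 20/29*e23. Key observation: the double cover Spin(3) -> SO(3) sends R and -R to the same matrix (trace 923/841 here), so the stated sign of the e23 coefficient is what selects one sheet.


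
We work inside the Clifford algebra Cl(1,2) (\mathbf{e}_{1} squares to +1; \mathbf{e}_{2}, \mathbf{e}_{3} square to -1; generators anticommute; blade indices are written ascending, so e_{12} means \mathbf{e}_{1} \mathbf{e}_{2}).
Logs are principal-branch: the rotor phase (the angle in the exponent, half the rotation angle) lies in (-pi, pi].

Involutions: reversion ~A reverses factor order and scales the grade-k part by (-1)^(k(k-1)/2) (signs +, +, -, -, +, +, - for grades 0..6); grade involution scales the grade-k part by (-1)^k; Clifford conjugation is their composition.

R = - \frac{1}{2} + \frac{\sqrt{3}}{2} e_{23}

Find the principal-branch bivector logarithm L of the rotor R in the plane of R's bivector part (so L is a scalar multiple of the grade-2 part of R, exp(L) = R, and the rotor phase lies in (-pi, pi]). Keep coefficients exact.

The scalar part of R is - \frac{1}{2}, which pins the rotor phase on the principal branch; dividing the bivector part by the sine of that phase recovers the unit plane, and L is the phase times that plane.
Concretely: cos(phase) = - \frac{1}{2} gives phase = ±\frac{2 \pi}{3}, and since phase/sin(phase) is even the sign is immaterial: L = (phase/sin(phase)) * <R>_2 = (\frac{4 \sqrt{3} \pi}{9}) * <R>_2.
Answer: \frac{2 \pi}{3} e_{23}


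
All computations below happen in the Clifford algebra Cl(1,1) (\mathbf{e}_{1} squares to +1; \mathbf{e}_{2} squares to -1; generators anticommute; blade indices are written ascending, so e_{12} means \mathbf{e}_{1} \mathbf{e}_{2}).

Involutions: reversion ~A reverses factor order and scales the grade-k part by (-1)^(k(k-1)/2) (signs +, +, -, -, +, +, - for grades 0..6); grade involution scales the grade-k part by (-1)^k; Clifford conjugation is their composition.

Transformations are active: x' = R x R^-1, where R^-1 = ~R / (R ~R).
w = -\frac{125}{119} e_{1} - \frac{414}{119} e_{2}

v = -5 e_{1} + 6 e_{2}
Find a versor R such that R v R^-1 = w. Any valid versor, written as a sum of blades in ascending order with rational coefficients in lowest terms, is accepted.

Reasoning: v^2 = w^2 = -11 since conjugation preserves the quadratic form; R = v + w = -\frac{720}{119} e_{1} + \frac{300}{119} e_{2} is then valid when invertible, keeping its own part and reversing (v - w)/2.
Answer: -\frac{720}{119} e_{1} + \frac{300}{119} e_{2}


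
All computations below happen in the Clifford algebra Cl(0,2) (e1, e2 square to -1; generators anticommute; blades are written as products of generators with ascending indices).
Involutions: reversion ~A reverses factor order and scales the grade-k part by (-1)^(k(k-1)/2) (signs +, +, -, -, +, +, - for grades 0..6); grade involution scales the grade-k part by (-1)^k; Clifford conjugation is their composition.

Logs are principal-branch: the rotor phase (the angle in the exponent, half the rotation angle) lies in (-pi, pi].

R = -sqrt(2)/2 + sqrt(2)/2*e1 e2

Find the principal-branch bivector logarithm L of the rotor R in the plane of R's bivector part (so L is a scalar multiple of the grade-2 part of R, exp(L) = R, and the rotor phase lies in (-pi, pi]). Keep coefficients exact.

The scalar part of R is -sqrt(2)/2, which fixes the principal-branch rotor phase; the unit plane is then the bivector part divided by the sine of that phase, and L is that plane scaled by the phase.
Concretely: cos(phase) = -sqrt(2)/2 gives phase = ±3*pi/4, and since phase/sin(phase) is even the sign is immaterial: L = (phase/sin(phase)) * <R>_2 = (3*sqrt(2)*pi/4) * <R>_2.
Answer: 3*pi/4*e1 e2


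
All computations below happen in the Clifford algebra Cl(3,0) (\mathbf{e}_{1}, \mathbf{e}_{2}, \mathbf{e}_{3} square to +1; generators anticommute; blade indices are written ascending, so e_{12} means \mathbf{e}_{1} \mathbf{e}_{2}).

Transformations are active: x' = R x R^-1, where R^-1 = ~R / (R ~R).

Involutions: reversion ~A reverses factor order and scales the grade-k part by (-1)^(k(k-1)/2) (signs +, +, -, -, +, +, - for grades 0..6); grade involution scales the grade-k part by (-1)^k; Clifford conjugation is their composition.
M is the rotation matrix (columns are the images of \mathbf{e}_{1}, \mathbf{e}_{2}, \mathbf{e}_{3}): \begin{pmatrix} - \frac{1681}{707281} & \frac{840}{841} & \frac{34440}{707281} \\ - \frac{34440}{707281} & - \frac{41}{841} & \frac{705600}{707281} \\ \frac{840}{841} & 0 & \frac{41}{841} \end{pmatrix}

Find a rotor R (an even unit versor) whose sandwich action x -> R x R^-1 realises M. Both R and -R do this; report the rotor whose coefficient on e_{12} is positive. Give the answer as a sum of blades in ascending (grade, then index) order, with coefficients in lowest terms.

Method: write R = a + b12*e_{12} + b13*e_{13} + b23*e_{23} with a^2 + b12^2 + b13^2 + b23^2 = 1 (so R^-1 = ~R). Expanding the columns R e_j ~R gives tr M = 4a^2 - 1 and, from the antisymmetric part, M21 - M12 = -4a*b12, M13 - M31 = 4a*b13, M32 - M23 = -4a*b23.
Here tr M = -\frac{1681}{707281}, so a^2 = (1 + tr M)/4 = \frac{176400}{707281} and a = ±\frac{420}{841}. Taking a = \frac{420}{841}: M21 - M12 = -\frac{740880}{707281}, M13 - M31 = -\frac{672000}{707281}, M32 - M23 = -\frac{705600}{707281}, giving b12 = \frac{441}{841}, b13 = -\frac{400}{841}, b23 = \frac{420}{841}, i.e. R = \frac{420}{841} + \frac{441}{841} e_{12} - \frac{400}{841} e_{13} + \frac{420}{841} e_{23}.
Its e_{12} coefficient is already positive.
Answer: \frac{420}{841} + \frac{441}{841} e_{12} - \frac{400}{841} e_{13} + \frac{420}{841} e_{23}. Note: both R and -R realise this M (trace -\frac{1681}{707281}); the covering map identifies them, and the e_{12}-coefficient sign is the tie-breaker.


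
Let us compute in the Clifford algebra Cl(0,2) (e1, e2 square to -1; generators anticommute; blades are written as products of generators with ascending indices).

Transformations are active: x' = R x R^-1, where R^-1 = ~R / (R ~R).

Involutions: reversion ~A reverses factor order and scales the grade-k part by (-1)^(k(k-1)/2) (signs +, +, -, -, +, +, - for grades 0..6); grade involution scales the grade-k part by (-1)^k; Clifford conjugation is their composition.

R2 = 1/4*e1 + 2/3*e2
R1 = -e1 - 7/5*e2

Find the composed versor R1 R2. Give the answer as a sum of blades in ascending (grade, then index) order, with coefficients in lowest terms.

Distribute over the terms of R1 (each basis-blade product reordered to ascending indices, repeated generators contracted through their squares):
(-e1) R2 = 1/4 - 2/3*e1 e2
(-7/5*e2) R2 = 14/15 + 7/20*e1 e2
Summing the partial products and collecting blades:
Answer: 71/60 - 19/60*e1 e2


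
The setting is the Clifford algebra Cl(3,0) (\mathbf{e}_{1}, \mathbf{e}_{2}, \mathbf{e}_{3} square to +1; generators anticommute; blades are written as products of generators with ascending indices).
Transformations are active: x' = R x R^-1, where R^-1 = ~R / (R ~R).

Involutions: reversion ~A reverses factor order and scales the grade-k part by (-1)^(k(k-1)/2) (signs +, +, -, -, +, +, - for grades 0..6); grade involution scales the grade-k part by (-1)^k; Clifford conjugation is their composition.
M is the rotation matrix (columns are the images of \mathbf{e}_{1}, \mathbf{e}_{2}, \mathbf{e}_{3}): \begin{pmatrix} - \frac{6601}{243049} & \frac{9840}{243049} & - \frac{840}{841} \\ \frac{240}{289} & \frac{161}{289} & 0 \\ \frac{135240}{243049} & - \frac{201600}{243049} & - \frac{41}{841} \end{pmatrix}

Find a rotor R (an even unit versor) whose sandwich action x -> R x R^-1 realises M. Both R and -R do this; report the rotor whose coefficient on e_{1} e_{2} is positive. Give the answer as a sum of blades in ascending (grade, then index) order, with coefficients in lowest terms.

Method: write R = a + b12*e_{1} e_{2} + b13*e_{1} e_{3} + b23*e_{2} e_{3} with a^2 + b12^2 + b13^2 + b23^2 = 1 (so R^-1 = ~R). Expanding the columns R e_j ~R gives tr M = 4a^2 - 1 and, from the antisymmetric part, M21 - M12 = -4a*b12, M13 - M31 = 4a*b13, M32 - M23 = -4a*b23.
Here tr M = \frac{116951}{243049}, so a^2 = (1 + tr M)/4 = \frac{90000}{243049} and a = ±\frac{300}{493}. Taking a = \frac{300}{493}: M21 - M12 = \frac{192000}{243049}, M13 - M31 = -\frac{378000}{243049}, M32 - M23 = -\frac{201600}{243049}, giving b12 = -\frac{160}{493}, b13 = -\frac{315}{493}, b23 = \frac{168}{493}, i.e. R = \frac{300}{493} - \frac{160}{493} e_{1} e_{2} - \frac{315}{493} e_{1} e_{3} + \frac{168}{493} e_{2} e_{3}.
Its e_{1} e_{2} coefficient is negative, so report the other preimage -R.
Answer: -\frac{300}{493} + \frac{160}{493} e_{1} e_{2} + \frac{315}{493} e_{1} e_{3} - \frac{168}{493} e_{2} e_{3}. Sheet selection: the two-to-one cover makes ±R indistinguishable at the matrix level (trace \frac{116951}{243049}), so uniqueness comes from the required sign on e_{1} e_{2}.


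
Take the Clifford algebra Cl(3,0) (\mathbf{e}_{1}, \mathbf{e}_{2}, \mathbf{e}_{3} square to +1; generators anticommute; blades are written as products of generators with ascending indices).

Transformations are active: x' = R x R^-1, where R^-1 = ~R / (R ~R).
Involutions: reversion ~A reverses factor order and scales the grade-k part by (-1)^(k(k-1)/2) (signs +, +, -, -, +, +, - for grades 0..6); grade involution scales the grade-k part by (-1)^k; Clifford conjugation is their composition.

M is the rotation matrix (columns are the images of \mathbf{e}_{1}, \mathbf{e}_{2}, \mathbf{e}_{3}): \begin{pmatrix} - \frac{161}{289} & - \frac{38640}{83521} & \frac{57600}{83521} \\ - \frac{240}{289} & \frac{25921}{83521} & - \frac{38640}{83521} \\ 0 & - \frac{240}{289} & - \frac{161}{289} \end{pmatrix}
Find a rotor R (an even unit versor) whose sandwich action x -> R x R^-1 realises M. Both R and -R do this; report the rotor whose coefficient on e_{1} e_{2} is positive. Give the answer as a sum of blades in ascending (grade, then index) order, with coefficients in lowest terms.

Method: write R = a + b12*e_{1} e_{2} + b13*e_{1} e_{3} + b23*e_{2} e_{3} with a^2 + b12^2 + b13^2 + b23^2 = 1 (so R^-1 = ~R). Expanding the columns R e_j ~R gives tr M = 4a^2 - 1 and, from the antisymmetric part, M21 - M12 = -4a*b12, M13 - M31 = 4a*b13, M32 - M23 = -4a*b23.
Here tr M = -\frac{67137}{83521}, so a^2 = (1 + tr M)/4 = \frac{4096}{83521} and a = ±\frac{64}{289}. Taking a = \frac{64}{289}: M21 - M12 = -\frac{30720}{83521}, M13 - M31 = \frac{57600}{83521}, M32 - M23 = -\frac{30720}{83521}, giving b12 = \frac{120}{289}, b13 = \frac{225}{289}, b23 = \frac{120}{289}, i.e. R = \frac{64}{289} + \frac{120}{289} e_{1} e_{2} + \frac{225}{289} e_{1} e_{3} + \frac{120}{289} e_{2} e_{3}.
Its e_{1} e_{2} coefficient is already positive.
Answer: \frac{64}{289} + \frac{120}{289} e_{1} e_{2} + \frac{225}{289} e_{1} e_{3} + \frac{120}{289} e_{2} e_{3}. Key observation: the double cover Spin(3) -> SO(3) sends R and -R to the same matrix (trace -\frac{67137}{83521} here), so the stated sign of the e_{1} e_{2} coefficient is what selects one sheet.


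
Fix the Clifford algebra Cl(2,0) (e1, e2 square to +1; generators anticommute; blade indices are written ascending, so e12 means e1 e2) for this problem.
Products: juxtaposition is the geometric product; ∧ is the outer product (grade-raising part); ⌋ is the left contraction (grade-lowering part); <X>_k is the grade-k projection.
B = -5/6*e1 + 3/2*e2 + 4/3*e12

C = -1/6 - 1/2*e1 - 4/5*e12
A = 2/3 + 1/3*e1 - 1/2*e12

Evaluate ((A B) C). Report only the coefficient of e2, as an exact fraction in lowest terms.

step 1: 7/18 - 47/36*e1 + 37/36*e2 + 25/18*e12
step 2: 367/216 + 913/1080*e1 + 1693/1080*e2 - 31/1080*e12
Answer: 1693/1080


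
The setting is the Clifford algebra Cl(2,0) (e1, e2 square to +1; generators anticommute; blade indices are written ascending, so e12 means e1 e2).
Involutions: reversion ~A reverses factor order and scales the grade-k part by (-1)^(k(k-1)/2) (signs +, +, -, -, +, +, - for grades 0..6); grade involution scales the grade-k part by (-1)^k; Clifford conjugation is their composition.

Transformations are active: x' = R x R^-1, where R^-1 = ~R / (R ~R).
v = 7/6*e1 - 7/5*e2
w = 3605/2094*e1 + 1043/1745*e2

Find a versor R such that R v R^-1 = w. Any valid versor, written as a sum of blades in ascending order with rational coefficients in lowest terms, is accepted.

Sketch: the shared square 2989/900 makes R = v + w = 1008/349*e1 - 280/349*e2 the natural versor; its sandwich fixes that direction, negates (v - w)/2, and sends v to w.
Answer: 1008/349*e1 - 280/349*e2


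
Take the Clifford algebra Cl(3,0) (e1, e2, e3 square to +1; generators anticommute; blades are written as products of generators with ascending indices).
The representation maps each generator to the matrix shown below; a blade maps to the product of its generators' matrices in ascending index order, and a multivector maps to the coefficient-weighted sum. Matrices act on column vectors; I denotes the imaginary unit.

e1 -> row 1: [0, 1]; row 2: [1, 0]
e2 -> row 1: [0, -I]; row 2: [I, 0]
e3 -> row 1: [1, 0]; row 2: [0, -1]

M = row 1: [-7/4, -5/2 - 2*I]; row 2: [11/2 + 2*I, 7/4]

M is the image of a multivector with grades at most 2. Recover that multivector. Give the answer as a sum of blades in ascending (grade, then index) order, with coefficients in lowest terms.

Method: 1, rho(e1), rho(e2), rho(e3) form a trace-orthogonal basis of the 2x2 complex matrices (tr(X Y) = 2 if X = Y, else 0), so M = m0*1 + m1*rho(e1) + m2*rho(e2) + m3*rho(e3) with m0 = tr(M)/2 = 0, m1 = tr(M rho(e1))/2 = 3/2, m2 = tr(M rho(e2))/2 = 2 - 4*I, m3 = tr(M rho(e3))/2 = -7/4.
Multiplying table entries, the bivector images are rho(e1 e2) = I*rho(e3), rho(e1 e3) = -I*rho(e2), rho(e2 e3) = I*rho(e1); with real blade coefficients the real parts of m0..m3 are the coefficients of 1, e1, e2, e3 and the imaginary parts give the bivectors (e2 e3: Im m1, e1 e3: -Im m2, e1 e2: Im m3).
Answer: 3/2*e1 + 2*e2 - 7/4*e3 + 4*e1 e3


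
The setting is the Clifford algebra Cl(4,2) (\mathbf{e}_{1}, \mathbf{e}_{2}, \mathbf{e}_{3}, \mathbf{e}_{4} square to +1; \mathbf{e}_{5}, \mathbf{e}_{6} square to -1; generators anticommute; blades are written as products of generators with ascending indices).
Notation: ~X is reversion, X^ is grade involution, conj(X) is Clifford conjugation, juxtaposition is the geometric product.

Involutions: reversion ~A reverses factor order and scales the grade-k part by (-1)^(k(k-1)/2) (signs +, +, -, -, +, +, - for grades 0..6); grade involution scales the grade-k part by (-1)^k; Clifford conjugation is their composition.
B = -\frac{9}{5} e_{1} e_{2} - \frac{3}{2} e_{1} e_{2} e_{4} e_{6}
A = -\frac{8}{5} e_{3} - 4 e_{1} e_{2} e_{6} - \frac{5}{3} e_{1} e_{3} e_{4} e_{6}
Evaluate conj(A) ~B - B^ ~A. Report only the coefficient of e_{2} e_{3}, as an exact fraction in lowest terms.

first term: -6 e_{4} + \frac{36}{5} e_{6} + \frac{5}{2} e_{2} e_{3} + \frac{72}{25} e_{1} e_{2} e_{3} - 3 e_{2} e_{3} e_{4} e_{6} - \frac{12}{5} e_{1} e_{2} e_{3} e_{4} e_{6}
second term: -6 e_{4} + \frac{36}{5} e_{6} - \frac{5}{2} e_{2} e_{3} + \frac{72}{25} e_{1} e_{2} e_{3} - 3 e_{2} e_{3} e_{4} e_{6} + \frac{12}{5} e_{1} e_{2} e_{3} e_{4} e_{6}
Answer: 5


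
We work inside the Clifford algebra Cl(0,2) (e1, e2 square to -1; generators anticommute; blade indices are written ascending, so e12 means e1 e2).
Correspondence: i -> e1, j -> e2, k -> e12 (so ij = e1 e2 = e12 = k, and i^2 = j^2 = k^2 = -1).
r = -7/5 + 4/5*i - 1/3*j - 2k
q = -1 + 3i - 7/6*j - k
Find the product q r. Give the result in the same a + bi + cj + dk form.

In blades: q = -1 + 3*e1 - 7/6*e2 - e12, r = -7/5 + 4/5*e1 - 1/3*e2 - 2*e12.
Distribute q over r term by term (generator squares from the signature, products reordered to ascending indices): (-1)*r = 7/5 - 4/5*e1 + 1/3*e2 + 2*e12; (3*e1)*r = -12/5 - 21/5*e1 + 6*e2 - e12; (-7/6*e2)*r = -7/18 + 7/3*e1 + 49/30*e2 + 14/15*e12; (-e12)*r = -2 - 1/3*e1 - 4/5*e2 + 7/5*e12.
Sum: -61/18 - 3*e1 + 43/6*e2 + 10/3*e12; translating back through the correspondence:
Answer: -61/18 - 3i + 43/6*j + 10/3*k


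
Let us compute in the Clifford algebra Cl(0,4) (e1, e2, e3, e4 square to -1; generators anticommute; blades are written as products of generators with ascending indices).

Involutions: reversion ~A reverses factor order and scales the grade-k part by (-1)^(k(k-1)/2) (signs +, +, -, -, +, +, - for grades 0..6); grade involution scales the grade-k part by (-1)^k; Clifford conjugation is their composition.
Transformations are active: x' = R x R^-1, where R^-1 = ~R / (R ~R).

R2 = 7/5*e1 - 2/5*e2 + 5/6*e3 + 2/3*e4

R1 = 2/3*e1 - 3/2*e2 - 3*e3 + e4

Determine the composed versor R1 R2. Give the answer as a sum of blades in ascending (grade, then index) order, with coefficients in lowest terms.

Distribute over the terms of R1 (each basis-blade product reordered to ascending indices, repeated generators contracted through their squares):
(2/3*e1) R2 = -14/15 - 4/15*e1 e2 + 5/9*e1 e3 + 4/9*e1 e4
(-3/2*e2) R2 = -3/5 + 21/10*e1 e2 - 5/4*e2 e3 - e2 e4
(-3*e3) R2 = 5/2 + 21/5*e1 e3 - 6/5*e2 e3 - 2*e3 e4
(e4) R2 = -2/3 - 7/5*e1 e4 + 2/5*e2 e4 - 5/6*e3 e4
Summing the partial products and collecting blades:
Answer: 3/10 + 11/6*e1 e2 + 214/45*e1 e3 - 43/45*e1 e4 - 49/20*e2 e3 - 3/5*e2 e4 - 17/6*e3 e4


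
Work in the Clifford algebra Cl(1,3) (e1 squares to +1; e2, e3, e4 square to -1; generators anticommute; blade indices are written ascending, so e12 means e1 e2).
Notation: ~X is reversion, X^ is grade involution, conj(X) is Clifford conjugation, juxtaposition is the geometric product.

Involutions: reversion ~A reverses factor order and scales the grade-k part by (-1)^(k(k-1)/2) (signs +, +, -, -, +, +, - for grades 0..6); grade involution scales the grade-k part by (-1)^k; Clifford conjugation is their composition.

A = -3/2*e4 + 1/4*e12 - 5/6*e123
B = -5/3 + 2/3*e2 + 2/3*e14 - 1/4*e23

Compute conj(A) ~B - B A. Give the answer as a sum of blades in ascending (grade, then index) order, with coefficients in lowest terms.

first term: -5/8*e1 - 5/2*e4 + 5/12*e12 - 71/144*e13 - 7/6*e24 + 25/18*e123 + 67/72*e234
second term: 23/24*e1 + 5/2*e4 - 5/12*e12 - 89/144*e13 - 5/6*e24 + 25/18*e123 + 67/72*e234
Answer: -19/12*e1 - 5*e4 + 5/6*e12 + 1/8*e13 - 1/3*e24


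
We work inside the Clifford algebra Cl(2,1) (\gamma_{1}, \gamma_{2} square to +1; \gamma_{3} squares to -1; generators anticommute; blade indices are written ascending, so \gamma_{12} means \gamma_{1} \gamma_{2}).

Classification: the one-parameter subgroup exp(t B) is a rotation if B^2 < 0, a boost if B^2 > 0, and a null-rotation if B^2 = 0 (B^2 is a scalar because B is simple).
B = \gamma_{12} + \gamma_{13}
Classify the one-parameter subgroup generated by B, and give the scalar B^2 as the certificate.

B^2 term by term: the squares give (1)^2*(\gamma_{12})^2 + (1)^2*(\gamma_{13})^2 = 1*(-1) + 1*(+1) = 0 (each basis 2-blade squares to minus the product of its generators' squares); cross terms between blades sharing an index anticommute and cancel. So B^2 = 0.
Answer: null-rotation, certificate B^2 = 0. The class reads off the invariant scalar 0 directly.


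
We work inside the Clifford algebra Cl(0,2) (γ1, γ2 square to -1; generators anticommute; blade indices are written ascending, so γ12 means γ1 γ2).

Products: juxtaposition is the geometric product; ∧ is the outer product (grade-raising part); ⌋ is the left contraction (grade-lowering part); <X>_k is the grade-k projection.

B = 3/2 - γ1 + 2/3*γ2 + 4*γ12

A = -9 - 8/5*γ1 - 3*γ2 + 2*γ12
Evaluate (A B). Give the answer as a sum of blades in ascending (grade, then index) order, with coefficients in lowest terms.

step 1: -211/10 - 101/15*γ1 - 61/10*γ2 - 556/15*γ12
Answer: -211/10 - 101/15*γ1 - 61/10*γ2 - 556/15*γ12


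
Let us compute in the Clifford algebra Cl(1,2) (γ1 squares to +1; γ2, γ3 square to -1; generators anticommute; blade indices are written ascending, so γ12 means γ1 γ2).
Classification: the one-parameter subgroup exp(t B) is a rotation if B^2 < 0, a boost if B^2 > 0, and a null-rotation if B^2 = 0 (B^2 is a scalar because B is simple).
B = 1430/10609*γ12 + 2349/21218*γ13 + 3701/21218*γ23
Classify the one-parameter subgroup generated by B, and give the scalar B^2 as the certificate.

B^2 term by term: the squares give (1430/10609)^2*(γ12)^2 + (2349/21218)^2*(γ13)^2 + (3701/21218)^2*(γ23)^2 = 2044900/112550881*(+1) + 5517801/450203524*(+1) + 13697401/450203524*(-1) = 0 (each basis 2-blade squares to minus the product of its generators' squares); cross terms between blades sharing an index anticommute and cancel. So B^2 = 0.
Answer: null-rotation, certificate B^2 = 0. One invariant decides it: the square 0 survives every conjugation, and its sign is exactly the classification.


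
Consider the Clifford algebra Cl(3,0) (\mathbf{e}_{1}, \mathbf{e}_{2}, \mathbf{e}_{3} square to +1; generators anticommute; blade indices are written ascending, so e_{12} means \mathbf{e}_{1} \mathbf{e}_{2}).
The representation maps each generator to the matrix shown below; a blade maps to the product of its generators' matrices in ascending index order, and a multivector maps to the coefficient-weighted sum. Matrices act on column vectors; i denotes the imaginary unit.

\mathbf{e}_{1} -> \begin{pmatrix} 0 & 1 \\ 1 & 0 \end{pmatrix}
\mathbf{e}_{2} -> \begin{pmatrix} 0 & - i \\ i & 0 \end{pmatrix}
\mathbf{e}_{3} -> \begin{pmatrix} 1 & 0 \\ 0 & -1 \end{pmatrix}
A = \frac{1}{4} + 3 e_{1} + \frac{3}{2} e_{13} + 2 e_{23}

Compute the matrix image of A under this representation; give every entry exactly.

Bivector images (products of the table entries): rho(e_{13}) = rho(\mathbf{e}_{1})rho(\mathbf{e}_{3}) = \begin{pmatrix} 0 & -1 \\ 1 & 0 \end{pmatrix}; rho(e_{23}) = rho(\mathbf{e}_{2})rho(\mathbf{e}_{3}) = \begin{pmatrix} 0 & i \\ i & 0 \end{pmatrix}.
M = (\frac{1}{4})*1 + (3)*rho(e_{1}) + (\frac{3}{2})*rho(e_{13}) + (2)*rho(e_{23}), summed entrywise (1 is the identity matrix):
Answer: \begin{pmatrix} \frac{1}{4} & \frac{3}{2} + 2 i \\ \frac{9}{2} + 2 i & \frac{1}{4} \end{pmatrix}


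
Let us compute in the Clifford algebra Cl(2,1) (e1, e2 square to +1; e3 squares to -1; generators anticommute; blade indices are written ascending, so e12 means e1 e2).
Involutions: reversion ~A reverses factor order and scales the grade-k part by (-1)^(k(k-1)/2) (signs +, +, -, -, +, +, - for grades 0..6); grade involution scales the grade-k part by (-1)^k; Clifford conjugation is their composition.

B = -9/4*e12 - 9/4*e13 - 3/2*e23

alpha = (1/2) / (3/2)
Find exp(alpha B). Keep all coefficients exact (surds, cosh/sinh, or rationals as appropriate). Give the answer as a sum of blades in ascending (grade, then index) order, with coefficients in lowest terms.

B^2 term by term: the squares give (-9/4)^2*(e12)^2 + (-9/4)^2*(e13)^2 + (-3/2)^2*(e23)^2 = 81/16*(-1) + 81/16*(+1) + 9/4*(+1) = 9/4 (each basis 2-blade squares to minus the product of its generators' squares); cross terms between blades sharing an index anticommute and cancel. So B^2 = 9/4.
B^2 = 9/4 — the series telescopes hyperbolically here: l = 3/2, alpha*l = 1/2, so exp(alpha B) = cosh(1/2) + (sinh(1/2)/(3/2))*B = cosh(1/2) + (2*sinh(1/2)/3)*B.
Answer: cosh(1/2) - 3*sinh(1/2)/2*e12 - 3*sinh(1/2)/2*e13 - sinh(1/2)*e23


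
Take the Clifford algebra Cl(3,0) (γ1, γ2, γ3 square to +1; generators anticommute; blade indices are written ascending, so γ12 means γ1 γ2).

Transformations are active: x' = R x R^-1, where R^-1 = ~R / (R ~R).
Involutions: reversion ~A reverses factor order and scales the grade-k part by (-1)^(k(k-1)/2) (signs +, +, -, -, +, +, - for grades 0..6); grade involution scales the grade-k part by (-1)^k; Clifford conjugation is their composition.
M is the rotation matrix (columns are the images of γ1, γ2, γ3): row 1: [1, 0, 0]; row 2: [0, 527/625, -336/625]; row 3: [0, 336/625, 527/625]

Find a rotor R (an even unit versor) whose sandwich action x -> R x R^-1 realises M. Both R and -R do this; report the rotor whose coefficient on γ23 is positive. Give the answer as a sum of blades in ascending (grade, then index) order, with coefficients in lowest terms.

Method: write R = a + b12*γ12 + b13*γ13 + b23*γ23 with a^2 + b12^2 + b13^2 + b23^2 = 1 (so R^-1 = ~R). Expanding the columns R e_j ~R gives tr M = 4a^2 - 1 and, from the antisymmetric part, M21 - M12 = -4a*b12, M13 - M31 = 4a*b13, M32 - M23 = -4a*b23.
Here tr M = 1679/625, so a^2 = (1 + tr M)/4 = 576/625 and a = ±24/25. Taking a = 24/25: M21 - M12 = 0, M13 - M31 = 0, M32 - M23 = 672/625, giving b12 = 0, b13 = 0, b23 = -7/25, i.e. R = 24/25 - 7/25*γ23.
Its γ23 coefficient is negative, so report the other preimage -R.
Answer: -24/25 + 7/25*γ23. Note: both R and -R realise this M (trace 1679/625); the covering map identifies them, and the γ23-coefficient sign is the tie-breaker.


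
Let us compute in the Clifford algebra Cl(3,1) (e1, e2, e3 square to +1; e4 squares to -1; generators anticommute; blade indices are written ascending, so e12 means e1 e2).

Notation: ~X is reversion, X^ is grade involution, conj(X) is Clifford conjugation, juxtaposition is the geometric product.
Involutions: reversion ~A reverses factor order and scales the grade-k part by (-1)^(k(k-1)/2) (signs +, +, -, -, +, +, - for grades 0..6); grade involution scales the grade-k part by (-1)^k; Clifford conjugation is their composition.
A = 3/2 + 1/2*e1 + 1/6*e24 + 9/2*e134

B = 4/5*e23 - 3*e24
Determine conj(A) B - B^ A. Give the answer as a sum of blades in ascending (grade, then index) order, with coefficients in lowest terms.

first term: 1/2 + 6/5*e23 - 9/2*e24 - 2/15*e34 + 131/10*e123 - 21/10*e124
second term: -1/2 + 6/5*e23 - 9/2*e24 - 2/15*e34 - 131/10*e123 + 21/10*e124
Answer: 1 + 131/5*e123 - 21/5*e124


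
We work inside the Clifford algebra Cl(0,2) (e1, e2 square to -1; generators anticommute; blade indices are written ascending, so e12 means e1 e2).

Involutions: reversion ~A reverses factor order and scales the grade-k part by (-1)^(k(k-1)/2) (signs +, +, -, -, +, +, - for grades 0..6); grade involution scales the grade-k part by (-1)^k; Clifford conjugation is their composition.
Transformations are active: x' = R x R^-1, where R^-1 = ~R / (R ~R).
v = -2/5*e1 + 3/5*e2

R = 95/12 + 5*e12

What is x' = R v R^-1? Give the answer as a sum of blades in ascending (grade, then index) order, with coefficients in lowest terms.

~R = 95/12 - 5*e12, and R ~R = 12625/144, so R^-1 = ~R / (12625/144).
R v = -37/6*e1 + 11/4*e2
Answer: -1802/2525*e1 - 261/2525*e2


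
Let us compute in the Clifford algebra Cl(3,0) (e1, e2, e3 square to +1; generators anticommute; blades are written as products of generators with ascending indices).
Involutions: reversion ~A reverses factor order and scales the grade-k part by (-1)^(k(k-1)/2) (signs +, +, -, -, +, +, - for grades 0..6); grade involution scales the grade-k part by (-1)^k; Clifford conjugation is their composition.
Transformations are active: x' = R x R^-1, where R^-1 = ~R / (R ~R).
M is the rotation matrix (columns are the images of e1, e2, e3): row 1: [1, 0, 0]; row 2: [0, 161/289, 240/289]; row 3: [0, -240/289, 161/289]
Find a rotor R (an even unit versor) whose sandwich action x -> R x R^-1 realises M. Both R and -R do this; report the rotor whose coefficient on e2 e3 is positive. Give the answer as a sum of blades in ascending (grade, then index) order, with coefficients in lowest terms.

Method: write R = a + b12*e1 e2 + b13*e1 e3 + b23*e2 e3 with a^2 + b12^2 + b13^2 + b23^2 = 1 (so R^-1 = ~R). Expanding the columns R e_j ~R gives tr M = 4a^2 - 1 and, from the antisymmetric part, M21 - M12 = -4a*b12, M13 - M31 = 4a*b13, M32 - M23 = -4a*b23.
Here tr M = 611/289, so a^2 = (1 + tr M)/4 = 225/289 and a = ±15/17. Taking a = 15/17: M21 - M12 = 0, M13 - M31 = 0, M32 - M23 = -480/289, giving b12 = 0, b13 = 0, b23 = 8/17, i.e. R = 15/17 + 8/17*e2 e3.
Its e2 e3 coefficient is already positive.
Answer: 15/17 + 8/17*e2 e3. Why the constraint matters: R and -R act identically through the sandwich — M has trace 611/289 either way — so only the sign condition on e2 e3 picks one of the two preimages.


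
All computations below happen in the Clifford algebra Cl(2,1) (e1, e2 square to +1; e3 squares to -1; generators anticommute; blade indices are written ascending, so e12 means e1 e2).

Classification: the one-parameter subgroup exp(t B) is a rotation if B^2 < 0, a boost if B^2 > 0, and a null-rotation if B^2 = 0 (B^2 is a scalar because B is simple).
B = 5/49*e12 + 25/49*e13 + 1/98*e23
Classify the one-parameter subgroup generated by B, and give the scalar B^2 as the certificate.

B^2 term by term: the squares give (5/49)^2*(e12)^2 + (25/49)^2*(e13)^2 + (1/98)^2*(e23)^2 = 25/2401*(-1) + 625/2401*(+1) + 1/9604*(+1) = 1/4 (each basis 2-blade squares to minus the product of its generators' squares); cross terms between blades sharing an index anticommute and cancel. So B^2 = 1/4.
Answer: boost, certificate B^2 = 1/4. B^2 = 1/4 is basis-independent, so its sign is the whole story.


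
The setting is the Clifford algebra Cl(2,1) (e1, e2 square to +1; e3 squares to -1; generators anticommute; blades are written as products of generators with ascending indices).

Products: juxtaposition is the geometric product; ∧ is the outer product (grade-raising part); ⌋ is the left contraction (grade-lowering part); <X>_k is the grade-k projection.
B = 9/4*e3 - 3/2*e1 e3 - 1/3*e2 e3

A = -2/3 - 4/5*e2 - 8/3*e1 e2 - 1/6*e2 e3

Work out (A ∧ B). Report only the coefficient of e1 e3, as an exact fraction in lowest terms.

step 1: -3/2*e3 + e1 e3 - 71/45*e2 e3 - 36/5*e1 e2 e3
Answer: 1


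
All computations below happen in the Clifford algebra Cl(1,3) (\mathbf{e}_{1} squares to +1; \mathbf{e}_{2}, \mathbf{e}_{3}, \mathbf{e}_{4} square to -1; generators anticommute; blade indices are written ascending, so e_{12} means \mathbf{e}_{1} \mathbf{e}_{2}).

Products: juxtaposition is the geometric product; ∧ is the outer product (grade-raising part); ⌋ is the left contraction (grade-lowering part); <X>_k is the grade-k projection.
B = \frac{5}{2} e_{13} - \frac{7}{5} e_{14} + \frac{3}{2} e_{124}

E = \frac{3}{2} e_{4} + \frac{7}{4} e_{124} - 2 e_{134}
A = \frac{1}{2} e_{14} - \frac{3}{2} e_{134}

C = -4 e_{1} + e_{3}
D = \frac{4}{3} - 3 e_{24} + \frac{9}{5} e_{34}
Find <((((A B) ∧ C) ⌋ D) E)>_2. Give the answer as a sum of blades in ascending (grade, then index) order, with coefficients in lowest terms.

step 1: -\frac{7}{10} - \frac{3}{4} e_{2} - \frac{21}{10} e_{3} - \frac{15}{4} e_{4} + \frac{9}{4} e_{23} + \frac{5}{4} e_{34}
step 2: \frac{14}{5} e_{1} - \frac{7}{10} e_{3} - 3 e_{12} - \frac{42}{5} e_{13} - 15 e_{14} - \frac{3}{4} e_{23} + \frac{15}{4} e_{34} - 9 e_{123} - 5 e_{134}
step 3: -\frac{27}{4} + \frac{63}{50} e_{4}
step 4: -\frac{189}{100} - \frac{81}{8} e_{4} - \frac{441}{200} e_{12} + \frac{63}{25} e_{13} - \frac{189}{16} e_{124} + \frac{27}{2} e_{134}
step 5: -\frac{441}{200} e_{12} + \frac{63}{25} e_{13}
Answer: -\frac{441}{200} e_{12} + \frac{63}{25} e_{13}


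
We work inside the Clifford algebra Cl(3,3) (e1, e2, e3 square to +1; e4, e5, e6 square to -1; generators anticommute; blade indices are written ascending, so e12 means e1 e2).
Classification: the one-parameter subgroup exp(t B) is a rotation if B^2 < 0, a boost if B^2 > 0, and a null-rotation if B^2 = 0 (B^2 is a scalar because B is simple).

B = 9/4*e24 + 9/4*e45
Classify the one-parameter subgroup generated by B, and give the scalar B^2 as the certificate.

B^2 term by term: the squares give (9/4)^2*(e24)^2 + (9/4)^2*(e45)^2 = 81/16*(+1) + 81/16*(-1) = 0 (each basis 2-blade squares to minus the product of its generators' squares); cross terms between blades sharing an index anticommute and cancel. So B^2 = 0.
Answer: null-rotation, certificate B^2 = 0. Why this suffices: the scalar 0 survives any versor conjugation, so its sign alone determines the class however B is presented.


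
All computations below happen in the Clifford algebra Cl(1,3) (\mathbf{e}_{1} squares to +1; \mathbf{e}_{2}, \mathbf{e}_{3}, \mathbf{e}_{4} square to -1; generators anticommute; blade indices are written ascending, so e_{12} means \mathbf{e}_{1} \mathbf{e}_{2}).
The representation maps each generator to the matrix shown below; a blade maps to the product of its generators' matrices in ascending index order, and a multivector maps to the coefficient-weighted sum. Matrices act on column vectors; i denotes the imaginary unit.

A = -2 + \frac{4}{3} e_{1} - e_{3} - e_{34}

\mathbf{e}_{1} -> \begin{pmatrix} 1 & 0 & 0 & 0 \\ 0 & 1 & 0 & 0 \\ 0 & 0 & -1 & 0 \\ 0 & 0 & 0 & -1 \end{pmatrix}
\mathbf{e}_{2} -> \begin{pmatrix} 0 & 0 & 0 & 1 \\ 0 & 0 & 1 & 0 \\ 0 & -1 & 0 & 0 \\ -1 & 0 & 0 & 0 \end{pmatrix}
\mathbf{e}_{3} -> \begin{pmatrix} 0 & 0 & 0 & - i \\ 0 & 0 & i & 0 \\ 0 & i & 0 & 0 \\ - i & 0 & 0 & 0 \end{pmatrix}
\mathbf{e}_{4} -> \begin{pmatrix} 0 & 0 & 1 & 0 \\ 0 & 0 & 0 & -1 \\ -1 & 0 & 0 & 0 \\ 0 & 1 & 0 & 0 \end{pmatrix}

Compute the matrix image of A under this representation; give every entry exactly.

Bivector images (products of the table entries): rho(e_{34}) = rho(\mathbf{e}_{3})rho(\mathbf{e}_{4}) = \begin{pmatrix} 0 & - i & 0 & 0 \\ - i & 0 & 0 & 0 \\ 0 & 0 & 0 & - i \\ 0 & 0 & - i & 0 \end{pmatrix}.
M = (-2)*1 + (\frac{4}{3})*rho(e_{1}) + (-1)*rho(e_{3}) + (-1)*rho(e_{34}), summed entrywise (1 is the identity matrix):
Answer: \begin{pmatrix} - \frac{2}{3} & i & 0 & i \\ i & - \frac{2}{3} & - i & 0 \\ 0 & - i & - \frac{10}{3} & i \\ i & 0 & i & - \frac{10}{3} \end{pmatrix}


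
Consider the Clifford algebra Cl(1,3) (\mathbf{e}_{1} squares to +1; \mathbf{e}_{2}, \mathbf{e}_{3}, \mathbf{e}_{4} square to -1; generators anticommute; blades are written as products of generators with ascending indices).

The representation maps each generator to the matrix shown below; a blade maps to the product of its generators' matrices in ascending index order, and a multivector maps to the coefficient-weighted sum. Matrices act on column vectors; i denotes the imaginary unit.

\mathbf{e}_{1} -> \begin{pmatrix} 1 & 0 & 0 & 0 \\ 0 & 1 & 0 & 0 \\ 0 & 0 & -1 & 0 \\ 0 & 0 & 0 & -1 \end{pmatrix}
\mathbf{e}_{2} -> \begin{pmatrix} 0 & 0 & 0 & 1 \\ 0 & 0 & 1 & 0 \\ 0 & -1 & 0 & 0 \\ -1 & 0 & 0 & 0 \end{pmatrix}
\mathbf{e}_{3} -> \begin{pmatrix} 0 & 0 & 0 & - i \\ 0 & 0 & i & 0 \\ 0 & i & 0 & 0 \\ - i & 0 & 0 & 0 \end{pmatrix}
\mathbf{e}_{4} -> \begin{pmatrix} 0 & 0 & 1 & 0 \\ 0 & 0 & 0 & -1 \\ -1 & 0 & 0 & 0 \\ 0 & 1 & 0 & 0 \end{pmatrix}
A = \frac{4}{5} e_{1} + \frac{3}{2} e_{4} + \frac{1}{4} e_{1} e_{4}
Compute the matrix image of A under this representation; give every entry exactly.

Bivector images (products of the table entries): rho(e_{1} e_{4}) = rho(\mathbf{e}_{1})rho(\mathbf{e}_{4}) = \begin{pmatrix} 0 & 0 & 1 & 0 \\ 0 & 0 & 0 & -1 \\ 1 & 0 & 0 & 0 \\ 0 & -1 & 0 & 0 \end{pmatrix}.
M = (\frac{4}{5})*rho(e_{1}) + (\frac{3}{2})*rho(e_{4}) + (\frac{1}{4})*rho(e_{1} e_{4}), summed entrywise:
Answer: \begin{pmatrix} \frac{4}{5} & 0 & \frac{7}{4} & 0 \\ 0 & \frac{4}{5} & 0 & - \frac{7}{4} \\ - \frac{5}{4} & 0 & - \frac{4}{5} & 0 \\ 0 & \frac{5}{4} & 0 & - \frac{4}{5} \end{pmatrix}


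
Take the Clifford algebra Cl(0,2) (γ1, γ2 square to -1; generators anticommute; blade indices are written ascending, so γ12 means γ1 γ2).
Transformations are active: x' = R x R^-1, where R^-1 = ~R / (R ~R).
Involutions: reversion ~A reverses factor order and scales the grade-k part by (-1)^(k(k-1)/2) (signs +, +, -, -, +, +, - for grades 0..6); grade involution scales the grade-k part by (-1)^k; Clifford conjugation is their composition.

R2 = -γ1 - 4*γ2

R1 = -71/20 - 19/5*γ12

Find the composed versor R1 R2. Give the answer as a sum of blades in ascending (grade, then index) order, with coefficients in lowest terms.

Distribute over the terms of R1 (each basis-blade product reordered to ascending indices, repeated generators contracted through their squares):
(-71/20) R2 = 71/20*γ1 + 71/5*γ2
(-19/5*γ12) R2 = -76/5*γ1 + 19/5*γ2
Summing the partial products and collecting blades:
Answer: -233/20*γ1 + 18*γ2
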